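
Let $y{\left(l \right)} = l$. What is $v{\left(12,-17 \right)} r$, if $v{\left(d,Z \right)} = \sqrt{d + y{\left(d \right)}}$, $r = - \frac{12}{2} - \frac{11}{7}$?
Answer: $- \frac{106 \sqrt{6}}{7} \approx -37.092$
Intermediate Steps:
$r = - \frac{53}{7}$ ($r = \left(-12\right) \frac{1}{2} - \frac{11}{7} = -6 - \frac{11}{7} = - \frac{53}{7} \approx -7.5714$)
$v{\left(d,Z \right)} = \sqrt{2} \sqrt{d}$ ($v{\left(d,Z \right)} = \sqrt{d + d} = \sqrt{2 d} = \sqrt{2} \sqrt{d}$)
$v{\left(12,-17 \right)} r = \sqrt{2} \sqrt{12} \left(- \frac{53}{7}\right) = \sqrt{2} \cdot 2 \sqrt{3} \left(- \frac{53}{7}\right) = 2 \sqrt{6} \left(- \frac{53}{7}\right) = - \frac{106 \sqrt{6}}{7}$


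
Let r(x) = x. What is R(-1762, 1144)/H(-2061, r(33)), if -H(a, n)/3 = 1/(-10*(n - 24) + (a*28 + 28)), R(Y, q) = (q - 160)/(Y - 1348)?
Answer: -1894856/311 ≈ -6092.8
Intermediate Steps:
R(Y, q) = (-160 + q)/(-1348 + Y)
H(a, n) = -3/(268 - 10*n + 28*a) (H(a, n) = -3/(-10*(n - 24) + (a*28 + 28)) = -3/(-10*(-24 + n) + (28*a + 28)) = -3/((240 - 10*n) + (28 + 28*a)) = -3/(268 - 10*n + 28*a))
R(-1762, 1144)/H(-2061, r(33)) = ((-160 + 1144)/(-1348 - 1762))/((-3/(268 - 10*33 + 28*(-2061)))) = (984/(-3110))/((-3/(268 - 330 - 57708))) = (-1/3110*984)/((-3/(-57770))) = -492/(1555*((-3*(-1/57770)))) = -492/(1555*3/57770) = -492/1555*57770/3 = -1894856/311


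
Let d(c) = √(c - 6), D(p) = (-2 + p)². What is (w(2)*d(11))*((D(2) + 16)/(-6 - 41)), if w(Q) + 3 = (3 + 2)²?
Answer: -352*√5/47 ≈ -16.747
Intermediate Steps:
w(Q) = 22 (w(Q) = -3 + (3 + 2)² = -3 + 5² = -3 + 25 = 22)
d(c) = √(-6 + c)
(w(2)*d(11))*((D(2) + 16)/(-6 - 41)) = (22*√(-6 + 11))*(((-2 + 2)² + 16)/(-6 - 41)) = (22*√5)*((0² + 16)/(-47)) = (22*√5)*((0 + 16)*(-1/47)) = (22*√5)*(16*(-1/47)) = (22*√5)*(-16/47) = -352*√5/47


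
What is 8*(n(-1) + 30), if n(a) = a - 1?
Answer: 224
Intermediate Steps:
n(a) = -1 + a
8*(n(-1) + 30) = 8*((-1 - 1) + 30) = 8*(-2 + 30) = 8*28 = 224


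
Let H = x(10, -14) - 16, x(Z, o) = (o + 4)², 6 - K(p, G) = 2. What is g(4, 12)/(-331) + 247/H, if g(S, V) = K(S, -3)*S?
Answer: 80413/27804 ≈ 2.8921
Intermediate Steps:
K(p, G) = 4 (K(p, G) = 6 - 1*2 = 6 - 2 = 4)
x(Z, o) = (4 + o)²
g(S, V) = 4*S
H = 84 (H = (4 - 14)² - 16 = (-10)² - 16 = 100 - 16 = 84)
g(4, 12)/(-331) + 247/H = (4*4)/(-331) + 247/84 = 16*(-1/331) + 247*(1/84) = -16/331 + 247/84 = 80413/27804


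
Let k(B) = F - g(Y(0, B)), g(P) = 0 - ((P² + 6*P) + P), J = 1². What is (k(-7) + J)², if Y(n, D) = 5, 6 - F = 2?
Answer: 4225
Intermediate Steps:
F = 4 (F = 6 - 1*2 = 6 - 2 = 4)
J = 1
g(P) = -P² - 7*P (g(P) = 0 - (P² + 7*P) = 0 + (-P² - 7*P) = -P² - 7*P)
k(B) = 64 (k(B) = 4 - (-1)*5*(7 + 5) = 4 - (-1)*5*12 = 4 - 1*(-60) = 4 + 60 = 64)
(k(-7) + J)² = (64 + 1)² = 65² = 4225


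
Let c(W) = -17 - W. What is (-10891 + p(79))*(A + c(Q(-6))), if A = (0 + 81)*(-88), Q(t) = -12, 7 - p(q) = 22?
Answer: 77792498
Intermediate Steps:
p(q) = -15 (p(q) = 7 - 1*22 = 7 - 22 = -15)
A = -7128 (A = 81*(-88) = -7128)
(-10891 + p(79))*(A + c(Q(-6))) = (-10891 - 15)*(-7128 + (-17 - 1*(-12))) = -10906*(-7128 + (-17 + 12)) = -10906*(-7128 - 5) = -10906*(-7133) = 77792498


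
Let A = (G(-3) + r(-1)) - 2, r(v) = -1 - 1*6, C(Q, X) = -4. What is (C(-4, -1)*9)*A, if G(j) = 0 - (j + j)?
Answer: 108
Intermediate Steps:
G(j) = -2*j (G(j) = 0 - 2*j = -2*j)
r(v) = -7 (r(v) = -1 - 6 = -7)
A = -3 (A = (-2*(-3) - 7) - 2 = (6 - 7) - 2 = -1 - 2 = -3)
(C(-4, -1)*9)*A = -4*9*(-3) = -36*(-3) = 108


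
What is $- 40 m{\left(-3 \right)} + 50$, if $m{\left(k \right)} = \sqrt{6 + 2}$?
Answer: $50 - 80 \sqrt{2} \approx -63.137$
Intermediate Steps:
$m{\left(k \right)} = 2 \sqrt{2}$ ($m{\left(k \right)} = \sqrt{8} = 2 \sqrt{2}$)
$- 40 m{\left(-3 \right)} + 50 = - 40 \cdot 2 \sqrt{2} + 50 = - 80 \sqrt{2} + 50 = 50 - 80 \sqrt{2}$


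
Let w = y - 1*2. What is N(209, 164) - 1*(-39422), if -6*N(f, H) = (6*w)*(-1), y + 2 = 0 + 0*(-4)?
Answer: 39418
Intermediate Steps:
y = -2 (y = -2 + (0 + 0*(-4)) = -2 + (0 + 0) = -2 + 0 = -2)
w = -4 (w = -2 - 1*2 = -2 - 2 = -4)
N(f, H) = -4 (N(f, H) = -6*(-4)*(-1)/6 = -(-4)*(-1) = -⅙*24 = -4)
N(209, 164) - 1*(-39422) = -4 - 1*(-39422) = -4 + 39422 = 39418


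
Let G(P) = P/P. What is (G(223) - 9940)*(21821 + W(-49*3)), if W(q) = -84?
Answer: -216044043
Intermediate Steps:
G(P) = 1
(G(223) - 9940)*(21821 + W(-49*3)) = (1 - 9940)*(21821 - 84) = -9939*21737 = -216044043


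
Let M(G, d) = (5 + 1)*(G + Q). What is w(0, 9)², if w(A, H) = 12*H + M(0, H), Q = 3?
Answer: 15876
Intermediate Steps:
M(G, d) = 18 + 6*G (M(G, d) = (5 + 1)*(G + 3) = 6*(3 + G) = 18 + 6*G)
w(A, H) = 18 + 12*H (w(A, H) = 12*H + (18 + 6*0) = 12*H + (18 + 0) = 12*H + 18 = 18 + 12*H)
w(0, 9)² = (18 + 12*9)² = (18 + 108)² = 126² = 15876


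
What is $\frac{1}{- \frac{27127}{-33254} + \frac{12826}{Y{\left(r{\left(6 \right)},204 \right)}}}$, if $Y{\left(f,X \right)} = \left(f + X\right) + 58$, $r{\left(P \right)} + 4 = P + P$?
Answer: $\frac{4489290}{216920047} \approx 0.020696$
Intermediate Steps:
$r{\left(P \right)} = -4 + 2 P$ ($r{\left(P \right)} = -4 + \left(P + P\right) = -4 + 2 P$)
$Y{\left(f,X \right)} = 58 + X + f$ ($Y{\left(f,X \right)} = \left(X + f\right) + 58 = 58 + X + f$)
$\frac{1}{- \frac{27127}{-33254} + \frac{12826}{Y{\left(r{\left(6 \right)},204 \right)}}} = \frac{1}{- \frac{27127}{-33254} + \frac{12826}{58 + 204 + \left(-4 + 2 \cdot 6\right)}} = \frac{1}{\left(-27127\right) \left(- \frac{1}{33254}\right) + \frac{12826}{58 + 204 + \left(-4 + 12\right)}} = \frac{1}{\frac{27127}{33254} + \frac{12826}{58 + 204 + 8}} = \frac{1}{\frac{27127}{33254} + \frac{12826}{270}} = \frac{1}{\frac{27127}{33254} + 12826 \cdot \frac{1}{270}} = \frac{1}{\frac{27127}{33254} + \frac{6413}{135}} = \frac{1}{\frac{216920047}{4489290}} = \frac{4489290}{216920047}$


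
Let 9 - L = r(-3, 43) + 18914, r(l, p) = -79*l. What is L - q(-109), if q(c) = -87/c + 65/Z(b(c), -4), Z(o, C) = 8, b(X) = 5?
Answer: -16699605/872 ≈ -19151.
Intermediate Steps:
q(c) = 65/8 - 87/c (q(c) = -87/c + 65/8 = 65/8 - 87/c)
L = -19142 (L = 9 - (-79*(-3) + 18914) = 9 - (237 + 18914) = 9 - 1*19151 = 9 - 19151 = -19142)
L - q(-109) = -19142 - (65/8 - 87/(-109)) = -19142 - (65/8 - 87*(-1/109)) = -19142 - (65/8 + 87/109) = -19142 - 1*7781/872 = -19142 - 7781/872 = -16699605/872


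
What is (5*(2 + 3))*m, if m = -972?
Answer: -24300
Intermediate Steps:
(5*(2 + 3))*m = (5*(2 + 3))*(-972) = (5*5)*(-972) = 25*(-972) = -24300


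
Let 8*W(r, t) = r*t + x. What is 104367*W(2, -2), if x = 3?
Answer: -104367/8 ≈ -13046.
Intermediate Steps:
W(r, t) = 3/8 + r*t/8 (W(r, t) = (r*t + 3)/8 = (3 + r*t)/8 = 3/8 + r*t/8)
104367*W(2, -2) = 104367*(3/8 + (⅛)*2*(-2)) = 104367*(3/8 - ½) = 104367*(-⅛) = -104367/8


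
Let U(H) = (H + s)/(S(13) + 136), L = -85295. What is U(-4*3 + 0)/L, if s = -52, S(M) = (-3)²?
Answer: 64/12367775 ≈ 5.1747e-6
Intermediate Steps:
S(M) = 9
U(H) = -52/145 + H/145 (U(H) = (H - 52)/(9 + 136) = (-52 + H)/145 = (-52 + H)*(1/145) = -52/145 + H/145)
U(-4*3 + 0)/L = (-52/145 + (-4*3 + 0)/145)/(-85295) = (-52/145 + (-12 + 0)/145)*(-1/85295) = (-52/145 + (1/145)*(-12))*(-1/85295) = (-52/145 - 12/145)*(-1/85295) = -64/145*(-1/85295) = 64/12367775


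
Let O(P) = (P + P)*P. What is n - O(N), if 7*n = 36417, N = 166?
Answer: -349367/7 ≈ -49910.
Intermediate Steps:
n = 36417/7 (n = (1/7)*36417 = 36417/7 ≈ 5202.4)
O(P) = 2*P**2 (O(P) = (2*P)*P = 2*P**2)
n - O(N) = 36417/7 - 2*166**2 = 36417/7 - 2*27556 = 36417/7 - 1*55112 = 36417/7 - 55112 = -349367/7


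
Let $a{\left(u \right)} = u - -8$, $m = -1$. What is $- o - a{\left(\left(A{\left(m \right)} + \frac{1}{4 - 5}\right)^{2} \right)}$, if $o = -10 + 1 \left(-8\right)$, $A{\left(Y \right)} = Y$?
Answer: $6$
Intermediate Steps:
$a{\left(u \right)} = 8 + u$ ($a{\left(u \right)} = u + 8 = 8 + u$)
$o = -18$ ($o = -10 - 8 = -18$)
$- o - a{\left(\left(A{\left(m \right)} + \frac{1}{4 - 5}\right)^{2} \right)} = \left(-1\right) \left(-18\right) - \left(8 + \left(-1 + \frac{1}{4 - 5}\right)^{2}\right) = 18 - \left(8 + \left(-1 + \frac{1}{-1}\right)^{2}\right) = 18 - \left(8 + \left(-1 - 1\right)^{2}\right) = 18 - \left(8 + \left(-2\right)^{2}\right) = 18 - \left(8 + 4\right) = 18 - 12 = 6$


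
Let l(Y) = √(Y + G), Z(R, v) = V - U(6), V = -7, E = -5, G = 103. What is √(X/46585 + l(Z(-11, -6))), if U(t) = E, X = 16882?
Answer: √(6499570 + 17935225*√101)/4235 ≈ 3.2268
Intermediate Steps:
U(t) = -5
Z(R, v) = -2 (Z(R, v) = -7 - 1*(-5) = -7 + 5 = -2)
l(Y) = √(103 + Y) (l(Y) = √(Y + 103) = √(103 + Y))
√(X/46585 + l(Z(-11, -6))) = √(16882/46585 + √(103 - 2)) = √(16882*(1/46585) + √101) = √(16882/46585 + √101)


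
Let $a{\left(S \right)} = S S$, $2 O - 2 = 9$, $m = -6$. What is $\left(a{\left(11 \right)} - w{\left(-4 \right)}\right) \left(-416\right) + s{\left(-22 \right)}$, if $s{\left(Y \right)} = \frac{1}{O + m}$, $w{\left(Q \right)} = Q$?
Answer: $-52002$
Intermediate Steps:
$O = \frac{11}{2}$ ($O = 1 + \frac{1}{2} \cdot 9 = 1 + \frac{9}{2} = \frac{11}{2} \approx 5.5$)
$a{\left(S \right)} = S^{2}$
$s{\left(Y \right)} = -2$ ($s{\left(Y \right)} = \frac{1}{\frac{11}{2} - 6} = \frac{1}{- \frac{1}{2}} = -2$)
$\left(a{\left(11 \right)} - w{\left(-4 \right)}\right) \left(-416\right) + s{\left(-22 \right)} = \left(11^{2} - -4\right) \left(-416\right) - 2 = \left(121 + 4\right) \left(-416\right) - 2 = 125 \left(-416\right) - 2 = -52000 - 2 = -52002$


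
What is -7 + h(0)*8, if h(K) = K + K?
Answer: -7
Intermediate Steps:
h(K) = 2*K
-7 + h(0)*8 = -7 + (2*0)*8 = -7 + 0*8 = -7 + 0 = -7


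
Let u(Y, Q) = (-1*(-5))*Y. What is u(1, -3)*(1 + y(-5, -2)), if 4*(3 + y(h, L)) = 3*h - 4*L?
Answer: -75/4 ≈ -18.750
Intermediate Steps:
y(h, L) = -3 - L + 3*h/4 (y(h, L) = -3 + (3*h - 4*L)/4 = -3 + (-4*L + 3*h)/4 = -3 + (-L + 3*h/4) = -3 - L + 3*h/4)
u(Y, Q) = 5*Y
u(1, -3)*(1 + y(-5, -2)) = (5*1)*(1 + (-3 - 1*(-2) + (¾)*(-5))) = 5*(1 + (-3 + 2 - 15/4)) = 5*(1 - 19/4) = 5*(-15/4) = -75/4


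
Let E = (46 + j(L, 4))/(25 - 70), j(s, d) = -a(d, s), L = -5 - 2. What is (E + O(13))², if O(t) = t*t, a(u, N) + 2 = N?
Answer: 2280100/81 ≈ 28149.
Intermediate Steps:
a(u, N) = -2 + N
L = -7
j(s, d) = 2 - s (j(s, d) = -(-2 + s) = 2 - s)
O(t) = t²
E = -11/9 (E = (46 + (2 - 1*(-7)))/(25 - 70) = (46 + (2 + 7))/(-45) = (46 + 9)*(-1/45) = 55*(-1/45) = -11/9 ≈ -1.2222)
(E + O(13))² = (-11/9 + 13²)² = (-11/9 + 169)² = (1510/9)² = 2280100/81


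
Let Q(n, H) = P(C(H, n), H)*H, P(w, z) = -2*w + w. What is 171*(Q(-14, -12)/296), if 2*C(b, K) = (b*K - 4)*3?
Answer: 63099/37 ≈ 1705.4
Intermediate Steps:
C(b, K) = -6 + 3*K*b/2 (C(b, K) = ((b*K - 4)*3)/2 = ((K*b - 4)*3)/2 = ((-4 + K*b)*3)/2 = (-12 + 3*K*b)/2 = -6 + 3*K*b/2)
P(w, z) = -w
Q(n, H) = H*(6 - 3*H*n/2) (Q(n, H) = (-(-6 + 3*n*H/2))*H = (-(-6 + 3*H*n/2))*H = (6 - 3*H*n/2)*H = H*(6 - 3*H*n/2))
171*(Q(-14, -12)/296) = 171*(((3/2)*(-12)*(4 - 1*(-12)*(-14)))/296) = 171*(((3/2)*(-12)*(4 - 168))*(1/296)) = 171*(((3/2)*(-12)*(-164))*(1/296)) = 171*(2952*(1/296)) = 171*(369/37) = 63099/37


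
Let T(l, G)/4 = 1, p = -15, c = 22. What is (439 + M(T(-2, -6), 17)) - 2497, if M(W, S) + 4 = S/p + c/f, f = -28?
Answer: -433423/210 ≈ -2063.9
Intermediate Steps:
T(l, G) = 4 (T(l, G) = 4*1 = 4)
M(W, S) = -67/14 - S/15 (M(W, S) = -4 + (S/(-15) + 22/(-28)) = -4 + (S*(-1/15) + 22*(-1/28)) = -4 + (-S/15 - 11/14) = -4 + (-11/14 - S/15) = -67/14 - S/15)
(439 + M(T(-2, -6), 17)) - 2497 = (439 + (-67/14 - 1/15*17)) - 2497 = (439 + (-67/14 - 17/15)) - 2497 = (439 - 1243/210) - 2497 = 90947/210 - 2497 = -433423/210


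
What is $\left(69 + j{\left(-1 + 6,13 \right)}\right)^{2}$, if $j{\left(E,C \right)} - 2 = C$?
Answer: $7056$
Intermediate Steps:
$j{\left(E,C \right)} = 2 + C$
$\left(69 + j{\left(-1 + 6,13 \right)}\right)^{2} = \left(69 + \left(2 + 13\right)\right)^{2} = \left(69 + 15\right)^{2} = 84^{2} = 7056$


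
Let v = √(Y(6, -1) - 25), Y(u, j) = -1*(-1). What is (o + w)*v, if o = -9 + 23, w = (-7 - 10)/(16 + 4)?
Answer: 263*I*√6/10 ≈ 64.422*I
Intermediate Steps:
w = -17/20 ≈ -0.85000
o = 14
Y(u, j) = 1
v = 2*I*√6 (v = √(1 - 25) = √(-24) = 2*I*√6 ≈ 4.899*I)
(o + w)*v = (14 - 17/20)*(2*I*√6) = 263*(2*I*√6)/20 = 263*I*√6/10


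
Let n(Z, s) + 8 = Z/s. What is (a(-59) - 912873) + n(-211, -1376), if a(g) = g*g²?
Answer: -1538725549/1376 ≈ -1.1183e+6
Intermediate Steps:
n(Z, s) = -8 + Z/s
a(g) = g³
(a(-59) - 912873) + n(-211, -1376) = ((-59)³ - 912873) + (-8 - 211/(-1376)) = (-205379 - 912873) + (-8 - 211*(-1/1376)) = -1118252 + (-8 + 211/1376) = -1118252 - 10797/1376 = -1538725549/1376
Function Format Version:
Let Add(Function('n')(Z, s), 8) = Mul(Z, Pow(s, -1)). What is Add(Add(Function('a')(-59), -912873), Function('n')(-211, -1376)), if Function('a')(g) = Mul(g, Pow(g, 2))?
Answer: Rational(-1538725549, 1376) ≈ -1.1183e+6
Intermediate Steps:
Function('n')(Z, s) = Add(-8, Mul(Z, Pow(s, -1)))
Function('a')(g) = Pow(g, 3)
Add(Add(Function('a')(-59), -912873), Function('n')(-211, -1376)) = Add(Add(Pow(-59, 3), -912873), Add(-8, Mul(-211, Pow(-1376, -1)))) = Add(Add(-205379, -912873), Add(-8, Mul(-211, Rational(-1, 1376)))) = Add(-1118252, Add(-8, Rational(211, 1376))) = Add(-1118252, Rational(-10797, 1376)) = Rational(-1538725549, 1376)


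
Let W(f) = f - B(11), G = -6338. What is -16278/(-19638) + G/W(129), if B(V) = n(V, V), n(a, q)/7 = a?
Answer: -10301599/85098 ≈ -121.06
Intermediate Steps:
n(a, q) = 7*a
B(V) = 7*V
W(f) = -77 + f (W(f) = f - 7*11 = f - 1*77 = f - 77 = -77 + f)
-16278/(-19638) + G/W(129) = -16278/(-19638) - 6338/(-77 + 129) = -16278*(-1/19638) - 6338/52 = 2713/3273 - 6338*1/52 = 2713/3273 - 3169/26 = -10301599/85098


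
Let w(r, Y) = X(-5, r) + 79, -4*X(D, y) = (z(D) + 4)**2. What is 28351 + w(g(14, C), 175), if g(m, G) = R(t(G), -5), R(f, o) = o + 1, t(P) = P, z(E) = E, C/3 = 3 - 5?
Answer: 113719/4 ≈ 28430.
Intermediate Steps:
C = -6 (C = 3*(3 - 5) = 3*(-2) = -6)
R(f, o) = 1 + o
g(m, G) = -4 (g(m, G) = 1 - 5 = -4)
X(D, y) = -(4 + D)**2/4 (X(D, y) = -(D + 4)**2/4 = -(4 + D)**2/4)
w(r, Y) = 315/4 (w(r, Y) = -(4 - 5)**2/4 + 79 = -1/4*(-1)**2 + 79 = -1/4*1 + 79 = -1/4 + 79 = 315/4)
28351 + w(g(14, C), 175) = 28351 + 315/4 = 113719/4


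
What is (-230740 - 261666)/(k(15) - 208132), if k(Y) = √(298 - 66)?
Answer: 12810680699/5414866149 + 246203*√58/10829732298 ≈ 2.3660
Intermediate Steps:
k(Y) = 2*√58 (k(Y) = √232 = 2*√58)
(-230740 - 261666)/(k(15) - 208132) = (-230740 - 261666)/(2*√58 - 208132) = -492406/(-208132 + 2*√58)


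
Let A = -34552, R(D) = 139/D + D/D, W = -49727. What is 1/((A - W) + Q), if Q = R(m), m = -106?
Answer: 106/1608517 ≈ 6.5899e-5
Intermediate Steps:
R(D) = 1 + 139/D (R(D) = 139/D + 1 = 1 + 139/D)
Q = -33/106 (Q = (139 - 106)/(-106) = -1/106*33 = -33/106 ≈ -0.31132)
1/((A - W) + Q) = 1/((-34552 - 1*(-49727)) - 33/106) = 1/((-34552 + 49727) - 33/106) = 1/(15175 - 33/106) = 1/(1608517/106) = 106/1608517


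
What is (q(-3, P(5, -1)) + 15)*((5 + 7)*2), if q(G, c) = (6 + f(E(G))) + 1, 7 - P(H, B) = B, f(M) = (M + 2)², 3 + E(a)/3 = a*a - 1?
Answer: 7464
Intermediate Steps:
E(a) = -12 + 3*a² (E(a) = -9 + 3*(a*a - 1) = -9 + 3*(a² - 1) = -9 + 3*(-1 + a²) = -9 + (-3 + 3*a²) = -12 + 3*a²)
f(M) = (2 + M)²
P(H, B) = 7 - B
q(G, c) = 7 + (-10 + 3*G²)² (q(G, c) = (6 + (2 + (-12 + 3*G²))²) + 1 = (6 + (-10 + 3*G²)²) + 1 = 7 + (-10 + 3*G²)²)
(q(-3, P(5, -1)) + 15)*((5 + 7)*2) = ((7 + (-10 + 3*(-3)²)²) + 15)*((5 + 7)*2) = ((7 + (-10 + 3*9)²) + 15)*(12*2) = ((7 + (-10 + 27)²) + 15)*24 = ((7 + 17²) + 15)*24 = ((7 + 289) + 15)*24 = (296 + 15)*24 = 311*24 = 7464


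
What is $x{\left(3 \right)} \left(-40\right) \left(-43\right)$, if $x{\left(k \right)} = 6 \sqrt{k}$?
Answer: $10320 \sqrt{3} \approx 17875.0$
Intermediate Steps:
$x{\left(3 \right)} \left(-40\right) \left(-43\right) = 6 \sqrt{3} \left(-40\right) \left(-43\right) = - 240 \sqrt{3} \left(-43\right) = 10320 \sqrt{3}$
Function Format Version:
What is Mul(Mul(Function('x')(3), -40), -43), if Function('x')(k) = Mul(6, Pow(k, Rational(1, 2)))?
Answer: Mul(10320, Pow(3, Rational(1, 2))) ≈ 17875.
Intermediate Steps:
Mul(Mul(Function('x')(3), -40), -43) = Mul(Mul(Mul(6, Pow(3, Rational(1, 2))), -40), -43) = Mul(Mul(-240, Pow(3, Rational(1, 2))), -43) = Mul(10320, Pow(3, Rational(1, 2)))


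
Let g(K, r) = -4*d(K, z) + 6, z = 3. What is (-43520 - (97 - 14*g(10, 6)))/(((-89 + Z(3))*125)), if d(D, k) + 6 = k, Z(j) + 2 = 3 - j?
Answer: 1239/325 ≈ 3.8123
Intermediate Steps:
Z(j) = 1 - j (Z(j) = -2 + (3 - j) = 1 - j)
d(D, k) = -6 + k
g(K, r) = 18 (g(K, r) = -4*(-6 + 3) + 6 = -4*(-3) + 6 = 12 + 6 = 18)
(-43520 - (97 - 14*g(10, 6)))/(((-89 + Z(3))*125)) = (-43520 - (97 - 14*18))/(((-89 + (1 - 1*3))*125)) = (-43520 - (97 - 252))/(((-89 + (1 - 3))*125)) = (-43520 - 1*(-155))/(((-89 - 2)*125)) = (-43520 + 155)/((-91*125)) = -43365/(-11375) = -43365*(-1/11375) = 1239/325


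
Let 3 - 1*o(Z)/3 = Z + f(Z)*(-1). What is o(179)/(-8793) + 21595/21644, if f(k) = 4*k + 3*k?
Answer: 1904017/3020884 ≈ 0.63028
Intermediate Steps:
f(k) = 7*k
o(Z) = 9 + 18*Z (o(Z) = 9 - 3*(Z + (7*Z)*(-1)) = 9 - 3*(Z - 7*Z) = 9 - (-18)*Z = 9 + 18*Z)
o(179)/(-8793) + 21595/21644 = (9 + 18*179)/(-8793) + 21595/21644 = (9 + 3222)*(-1/8793) + 21595*(1/21644) = 3231*(-1/8793) + 3085/3092 = -359/977 + 3085/3092 = 1904017/3020884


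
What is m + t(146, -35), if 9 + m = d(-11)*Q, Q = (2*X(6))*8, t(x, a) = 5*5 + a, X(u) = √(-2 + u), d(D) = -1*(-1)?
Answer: 13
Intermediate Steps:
d(D) = 1
t(x, a) = 25 + a
Q = 32 (Q = (2*√(-2 + 6))*8 = (2*√4)*8 = (2*2)*8 = 4*8 = 32)
m = 23 (m = -9 + 1*32 = -9 + 32 = 23)
m + t(146, -35) = 23 + (25 - 35) = 23 - 10 = 13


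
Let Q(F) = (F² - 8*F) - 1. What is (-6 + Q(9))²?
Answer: 4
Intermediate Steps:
Q(F) = -1 + F² - 8*F
(-6 + Q(9))² = (-6 + (-1 + 9² - 8*9))² = (-6 + (-1 + 81 - 72))² = (-6 + 8)² = 2² = 4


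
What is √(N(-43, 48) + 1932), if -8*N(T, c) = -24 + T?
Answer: 19*√86/4 ≈ 44.050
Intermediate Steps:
N(T, c) = 3 - T/8 (N(T, c) = -(-24 + T)/8 = 3 - T/8)
√(N(-43, 48) + 1932) = √((3 - ⅛*(-43)) + 1932) = √((3 + 43/8) + 1932) = √(67/8 + 1932) = √(15523/8) = 19*√86/4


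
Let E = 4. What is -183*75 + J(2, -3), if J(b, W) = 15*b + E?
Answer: -13691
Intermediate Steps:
J(b, W) = 4 + 15*b (J(b, W) = 15*b + 4 = 4 + 15*b)
-183*75 + J(2, -3) = -183*75 + (4 + 15*2) = -13725 + (4 + 30) = -13725 + 34 = -13691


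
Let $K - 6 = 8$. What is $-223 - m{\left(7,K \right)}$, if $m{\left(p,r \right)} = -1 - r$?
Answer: $-208$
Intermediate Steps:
$K = 14$ ($K = 6 + 8 = 14$)
$-223 - m{\left(7,K \right)} = -223 - \left(-1 - 14\right) = -223 - -15 = -223 + 15 = -208$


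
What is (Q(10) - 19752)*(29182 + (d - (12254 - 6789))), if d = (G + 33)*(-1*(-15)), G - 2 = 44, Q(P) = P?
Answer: -491615284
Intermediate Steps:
G = 46 (G = 2 + 44 = 46)
d = 1185 (d = (46 + 33)*(-1*(-15)) = 79*15 = 1185)
(Q(10) - 19752)*(29182 + (d - (12254 - 6789))) = (10 - 19752)*(29182 + (1185 - (12254 - 6789))) = -19742*(29182 + (1185 - 1*5465)) = -19742*(29182 + (1185 - 5465)) = -19742*(29182 - 4280) = -19742*24902 = -491615284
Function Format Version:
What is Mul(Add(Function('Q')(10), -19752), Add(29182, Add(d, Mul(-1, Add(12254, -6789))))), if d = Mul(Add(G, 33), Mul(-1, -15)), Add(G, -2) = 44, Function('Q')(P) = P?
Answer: -491615284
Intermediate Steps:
G = 46 (G = Add(2, 44) = 46)
d = 1185 (d = Mul(Add(46, 33), Mul(-1, -15)) = Mul(79, 15) = 1185)
Mul(Add(Function('Q')(10), -19752), Add(29182, Add(d, Mul(-1, Add(12254, -6789))))) = Mul(Add(10, -19752), Add(29182, Add(1185, Mul(-1, Add(12254, -6789))))) = Mul(-19742, Add(29182, Add(1185, Mul(-1, 5465)))) = Mul(-19742, Add(29182, Add(1185, -5465))) = Mul(-19742, Add(29182, -4280)) = Mul(-19742, 24902) = -491615284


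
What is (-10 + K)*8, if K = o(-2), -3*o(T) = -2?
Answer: -224/3 ≈ -74.667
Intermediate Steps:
o(T) = ⅔ (o(T) = -⅓*(-2) = ⅔)
K = ⅔ ≈ 0.66667
(-10 + K)*8 = (-10 + ⅔)*8 = -28/3*8 = -224/3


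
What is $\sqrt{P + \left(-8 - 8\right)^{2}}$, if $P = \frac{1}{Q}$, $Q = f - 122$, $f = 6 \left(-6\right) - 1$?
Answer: $\frac{\sqrt{6471777}}{159} \approx 16.0$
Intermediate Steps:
$f = -37$ ($f = -36 - 1 = -37$)
$Q = -159$ ($Q = -37 - 122 = -159$)
$P = - \frac{1}{159}$ ($P = \frac{1}{-159} = - \frac{1}{159} \approx -0.0062893$)
$\sqrt{P + \left(-8 - 8\right)^{2}} = \sqrt{- \frac{1}{159} + \left(-8 - 8\right)^{2}} = \sqrt{- \frac{1}{159} + \left(-16\right)^{2}} = \sqrt{- \frac{1}{159} + 256} = \sqrt{\frac{40703}{159}} = \frac{\sqrt{6471777}}{159}$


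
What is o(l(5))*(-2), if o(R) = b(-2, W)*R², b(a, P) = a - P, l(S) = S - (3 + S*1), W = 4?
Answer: 108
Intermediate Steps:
l(S) = -3 (l(S) = S - (3 + S) = S + (-3 - S) = -3)
o(R) = -6*R² (o(R) = (-2 - 1*4)*R² = (-2 - 4)*R² = -6*R²)
o(l(5))*(-2) = -6*(-3)²*(-2) = -6*9*(-2) = -54*(-2) = 108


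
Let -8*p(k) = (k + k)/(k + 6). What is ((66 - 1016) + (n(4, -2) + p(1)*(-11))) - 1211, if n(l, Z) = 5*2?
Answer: -60217/28 ≈ -2150.6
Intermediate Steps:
n(l, Z) = 10
p(k) = -k/(4*(6 + k)) (p(k) = -(k + k)/(8*(k + 6)) = -2*k/(8*(6 + k)) = -k/(4*(6 + k)))
((66 - 1016) + (n(4, -2) + p(1)*(-11))) - 1211 = ((66 - 1016) + (10 - 1*1/(24 + 4*1)*(-11))) - 1211 = (-950 + (10 - 1*1/(24 + 4)*(-11))) - 1211 = (-950 + (10 - 1*1/28*(-11))) - 1211 = (-950 + (10 - 1*1*1/28*(-11))) - 1211 = (-950 + (10 - 1/28*(-11))) - 1211 = (-950 + (10 + 11/28)) - 1211 = (-950 + 291/28) - 1211 = -26309/28 - 1211 = -60217/28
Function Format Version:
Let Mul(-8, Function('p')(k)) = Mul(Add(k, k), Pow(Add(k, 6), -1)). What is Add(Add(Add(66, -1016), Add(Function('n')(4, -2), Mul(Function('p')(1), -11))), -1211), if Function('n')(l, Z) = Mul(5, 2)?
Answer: Rational(-60217, 28) ≈ -2150.6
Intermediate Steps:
Function('n')(l, Z) = 10
Function('p')(k) = Mul(Rational(-1, 4), k, Pow(Add(6, k), -1)) (Function('p')(k) = Mul(Rational(-1, 8), Mul(Add(k, k), Pow(Add(k, 6), -1))) = Mul(Rational(-1, 8), Mul(Mul(2, k), Pow(Add(6, k), -1))) = Mul(Rational(-1, 8), Mul(2, k, Pow(Add(6, k), -1))) = Mul(Rational(-1, 4), k, Pow(Add(6, k), -1)))
Add(Add(Add(66, -1016), Add(Function('n')(4, -2), Mul(Function('p')(1), -11))), -1211) = Add(Add(Add(66, -1016), Add(10, Mul(Mul(-1, 1, Pow(Add(24, Mul(4, 1)), -1)), -11))), -1211) = Add(Add(-950, Add(10, Mul(Mul(-1, 1, Pow(Add(24, 4), -1)), -11))), -1211) = Add(Add(-950, Add(10, Mul(Mul(-1, 1, Pow(28, -1)), -11))), -1211) = Add(Add(-950, Add(10, Mul(Mul(-1, 1, Rational(1, 28)), -11))), -1211) = Add(Add(-950, Add(10, Mul(Rational(-1, 28), -11))), -1211) = Add(Add(-950, Add(10, Rational(11, 28))), -1211) = Add(Add(-950, Rational(291, 28)), -1211) = Add(Rational(-26309, 28), -1211) = Rational(-60217, 28)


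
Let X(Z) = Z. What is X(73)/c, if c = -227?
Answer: -73/227 ≈ -0.32159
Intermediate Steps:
X(73)/c = 73/(-227) = 73*(-1/227) = -73/227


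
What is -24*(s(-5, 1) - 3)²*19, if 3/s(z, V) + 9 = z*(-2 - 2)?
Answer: -410400/121 ≈ -3391.7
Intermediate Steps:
s(z, V) = 3/(-9 - 4*z) (s(z, V) = 3/(-9 + z*(-2 - 2)) = 3/(-9 + z*(-4)) = 3/(-9 - 4*z))
-24*(s(-5, 1) - 3)²*19 = -24*(-3/(9 + 4*(-5)) - 3)²*19 = -24*(-3/(9 - 20) - 3)²*19 = -24*(-3/(-11) - 3)²*19 = -24*(-3*(-1/11) - 3)²*19 = -24*(3/11 - 3)²*19 = -24*(-30/11)²*19 = -24*900/121*19 = -21600/121*19 = -410400/121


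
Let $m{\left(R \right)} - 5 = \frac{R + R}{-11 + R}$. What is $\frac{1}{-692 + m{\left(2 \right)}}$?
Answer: $- \frac{9}{6187} \approx -0.0014547$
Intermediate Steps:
$m{\left(R \right)} = 5 + \frac{2 R}{-11 + R}$ ($m{\left(R \right)} = 5 + \frac{R + R}{-11 + R} = 5 + \frac{2 R}{-11 + R}$)
$\frac{1}{-692 + m{\left(2 \right)}} = \frac{1}{-692 + \frac{-55 + 7 \cdot 2}{-11 + 2}} = \frac{1}{-692 + \frac{-55 + 14}{-9}} = \frac{1}{-692 - - \frac{41}{9}} = \frac{1}{-692 + \frac{41}{9}} = \frac{1}{- \frac{6187}{9}} = - \frac{9}{6187}$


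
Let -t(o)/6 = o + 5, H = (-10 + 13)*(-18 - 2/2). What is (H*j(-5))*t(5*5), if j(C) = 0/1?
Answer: 0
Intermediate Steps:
H = -57 (H = 3*(-18 - 2*½) = 3*(-18 - 1) = 3*(-19) = -57)
t(o) = -30 - 6*o (t(o) = -6*(o + 5) = -6*(5 + o) = -30 - 6*o)
j(C) = 0 (j(C) = 0*1 = 0)
(H*j(-5))*t(5*5) = (-57*0)*(-30 - 30*5) = 0*(-30 - 6*25) = 0*(-30 - 150) = 0*(-180) = 0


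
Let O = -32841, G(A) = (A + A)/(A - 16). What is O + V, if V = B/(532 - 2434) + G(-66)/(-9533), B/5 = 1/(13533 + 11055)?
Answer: -600293363167521329/18278778358728 ≈ -32841.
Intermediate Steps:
B = 5/24588 (B = 5/(13533 + 11055) = 5/24588 ≈ 0.00020335)
G(A) = 2*A/(-16 + A) (G(A) = (2*A)/(-16 + A) = 2*A/(-16 + A))
V = -3088535081/18278778358728 (V = 5/(24588*(532 - 2434)) + (2*(-66)/(-16 - 66))/(-9533) = (5/24588)/(-1902) + (2*(-66)/(-82))*(-1/9533) = (5/24588)*(-1/1902) + (2*(-66)*(-1/82))*(-1/9533) = -5/46766376 + (66/41)*(-1/9533) = -5/46766376 - 66/390853 = -3088535081/18278778358728 ≈ -0.00016897)
O + V = -32841 - 3088535081/18278778358728 = -600293363167521329/18278778358728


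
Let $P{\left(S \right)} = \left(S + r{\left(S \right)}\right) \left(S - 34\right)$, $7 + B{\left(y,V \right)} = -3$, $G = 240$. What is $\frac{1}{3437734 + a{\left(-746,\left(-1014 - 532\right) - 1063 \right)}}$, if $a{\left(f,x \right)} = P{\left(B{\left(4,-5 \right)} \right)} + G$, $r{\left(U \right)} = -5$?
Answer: $\frac{1}{3438634} \approx 2.9081 \cdot 10^{-7}$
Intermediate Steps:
$B{\left(y,V \right)} = -10$ ($B{\left(y,V \right)} = -7 - 3 = -10$)
$P{\left(S \right)} = \left(-34 + S\right) \left(-5 + S\right)$ ($P{\left(S \right)} = \left(S - 5\right) \left(S - 34\right) = \left(-5 + S\right) \left(-34 + S\right) = \left(-34 + S\right) \left(-5 + S\right)$)
$a{\left(f,x \right)} = 900$ ($a{\left(f,x \right)} = \left(170 + \left(-10\right)^{2} - -390\right) + 240 = \left(170 + 100 + 390\right) + 240 = 660 + 240 = 900$)
$\frac{1}{3437734 + a{\left(-746,\left(-1014 - 532\right) - 1063 \right)}} = \frac{1}{3437734 + 900} = \frac{1}{3438634}$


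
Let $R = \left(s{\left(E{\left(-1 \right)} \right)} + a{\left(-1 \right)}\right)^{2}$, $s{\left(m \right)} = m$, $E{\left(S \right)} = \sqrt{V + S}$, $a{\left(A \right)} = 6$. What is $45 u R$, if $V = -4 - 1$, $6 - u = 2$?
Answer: $5400 + 2160 i \sqrt{6} \approx 5400.0 + 5290.9 i$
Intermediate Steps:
$u = 4$ ($u = 6 - 2 = 4$)
$V = -5$
$E{\left(S \right)} = \sqrt{-5 + S}$
$R = \left(6 + i \sqrt{6}\right)^{2}$ ($R = \left(\sqrt{-5 - 1} + 6\right)^{2} = \left(\sqrt{-6} + 6\right)^{2} = \left(i \sqrt{6} + 6\right)^{2} = \left(6 + i \sqrt{6}\right)^{2} \approx 30.0 + 29.394 i$)
$45 u R = 45 \cdot 4 \left(6 + i \sqrt{6}\right)^{2} = 180 \left(6 + i \sqrt{6}\right)^{2}$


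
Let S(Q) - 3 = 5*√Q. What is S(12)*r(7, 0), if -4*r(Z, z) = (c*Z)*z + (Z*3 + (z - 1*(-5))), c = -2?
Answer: -39/2 - 65*√3 ≈ -132.08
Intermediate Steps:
S(Q) = 3 + 5*√Q
r(Z, z) = -5/4 - 3*Z/4 - z/4 + Z*z/2 (r(Z, z) = -((-2*Z)*z + (Z*3 + (z - 1*(-5))))/4 = -(-2*Z*z + (3*Z + (z + 5)))/4 = -(-2*Z*z + (3*Z + (5 + z)))/4 = -(-2*Z*z + (5 + z + 3*Z))/4 = -(5 + z + 3*Z - 2*Z*z)/4 = -5/4 - 3*Z/4 - z/4 + Z*z/2)
S(12)*r(7, 0) = (3 + 5*√12)*(-5/4 - ¾*7 - ¼*0 + (½)*7*0) = (3 + 5*(2*√3))*(-5/4 - 21/4 + 0 + 0) = (3 + 10*√3)*(-13/2) = -39/2 - 65*√3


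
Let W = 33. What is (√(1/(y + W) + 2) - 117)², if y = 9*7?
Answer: (2808 - √1158)²/576 ≈ 13359.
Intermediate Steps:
y = 63
(√(1/(y + W) + 2) - 117)² = (√(1/(63 + 33) + 2) - 117)² = (√(1/96 + 2) - 117)² = (√(193/96) - 117)² = (√1158/24 - 117)² = (-117 + √1158/24)²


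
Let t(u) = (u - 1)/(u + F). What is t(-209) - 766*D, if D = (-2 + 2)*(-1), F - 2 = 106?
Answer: 210/101 ≈ 2.0792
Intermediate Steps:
F = 108 (F = 2 + 106 = 108)
t(u) = (-1 + u)/(108 + u) (t(u) = (u - 1)/(u + 108) = (-1 + u)/(108 + u))
D = 0 (D = 0*(-1) = 0)
t(-209) - 766*D = (-1 - 209)/(108 - 209) - 766*0 = -210/(-101) + 0 = -1/101*(-210) + 0 = 210/101 + 0 = 210/101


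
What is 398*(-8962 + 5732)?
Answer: -1285540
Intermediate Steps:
398*(-8962 + 5732) = 398*(-3230) = -1285540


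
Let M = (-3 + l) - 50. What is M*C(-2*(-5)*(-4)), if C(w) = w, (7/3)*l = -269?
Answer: 47120/7 ≈ 6731.4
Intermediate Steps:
l = -807/7 (l = (3/7)*(-269) = -807/7 ≈ -115.29)
M = -1178/7 (M = (-3 - 807/7) - 50 = -828/7 - 50 = -1178/7 ≈ -168.29)
M*C(-2*(-5)*(-4)) = -1178*(-2*(-5))*(-4)/7 = -11780*(-4)/7 = -1178/7*(-40) = 47120/7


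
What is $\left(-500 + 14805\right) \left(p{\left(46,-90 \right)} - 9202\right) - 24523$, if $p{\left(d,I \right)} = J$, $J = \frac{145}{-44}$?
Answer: $- \frac{5795076077}{44} \approx -1.3171 \cdot 10^{8}$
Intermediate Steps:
$J = - \frac{145}{44}$ ($J = 145 \left(- \frac{1}{44}\right) = - \frac{145}{44} \approx -3.2955$)
$p{\left(d,I \right)} = - \frac{145}{44}$
$\left(-500 + 14805\right) \left(p{\left(46,-90 \right)} - 9202\right) - 24523 = \left(-500 + 14805\right) \left(- \frac{145}{44} - 9202\right) - 24523 = 14305 \left(- \frac{405033}{44}\right) - 24523 = - \frac{5793997065}{44} - 24523 = - \frac{5795076077}{44}$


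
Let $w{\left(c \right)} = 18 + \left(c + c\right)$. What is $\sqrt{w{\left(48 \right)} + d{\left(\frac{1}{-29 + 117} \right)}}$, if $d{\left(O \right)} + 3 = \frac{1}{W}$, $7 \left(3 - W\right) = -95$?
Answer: $\frac{\sqrt{373607}}{58} \approx 10.539$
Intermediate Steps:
$W = \frac{116}{7}$ ($W = 3 - - \frac{95}{7} = 3 + \frac{95}{7} = \frac{116}{7} \approx 16.571$)
$d{\left(O \right)} = - \frac{341}{116}$ ($d{\left(O \right)} = -3 + \frac{1}{\frac{116}{7}} = -3 + \frac{7}{116} = - \frac{341}{116}$)
$w{\left(c \right)} = 18 + 2 c$
$\sqrt{w{\left(48 \right)} + d{\left(\frac{1}{-29 + 117} \right)}} = \sqrt{\left(18 + 2 \cdot 48\right) - \frac{341}{116}} = \sqrt{\left(18 + 96\right) - \frac{341}{116}} = \sqrt{114 - \frac{341}{116}} = \sqrt{\frac{12883}{116}} = \frac{\sqrt{373607}}{58}$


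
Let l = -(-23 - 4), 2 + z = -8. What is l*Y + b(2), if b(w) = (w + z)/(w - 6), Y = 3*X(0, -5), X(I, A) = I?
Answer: 2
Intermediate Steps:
z = -10 (z = -2 - 8 = -10)
l = 27 (l = -1*(-27) = 27)
Y = 0 (Y = 3*0 = 0)
b(w) = (-10 + w)/(-6 + w) (b(w) = (w - 10)/(w - 6) = (-10 + w)/(-6 + w))
l*Y + b(2) = 27*0 + (-10 + 2)/(-6 + 2) = 0 - 8/(-4) = 0 - ¼*(-8) = 0 + 2 = 2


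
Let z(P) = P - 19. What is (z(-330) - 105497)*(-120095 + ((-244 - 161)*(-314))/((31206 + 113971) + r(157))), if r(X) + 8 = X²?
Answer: 359773474291140/28303 ≈ 1.2711e+10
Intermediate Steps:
r(X) = -8 + X²
z(P) = -19 + P
(z(-330) - 105497)*(-120095 + ((-244 - 161)*(-314))/((31206 + 113971) + r(157))) = ((-19 - 330) - 105497)*(-120095 + ((-244 - 161)*(-314))/((31206 + 113971) + (-8 + 157²))) = (-349 - 105497)*(-120095 + (-405*(-314))/(145177 + (-8 + 24649))) = -105846*(-120095 + 127170/(145177 + 24641)) = -105846*(-120095 + 127170/169818) = -105846*(-120095 + 127170*(1/169818)) = -105846*(-120095 + 21195/28303) = -105846*(-3399027590/28303) = 359773474291140/28303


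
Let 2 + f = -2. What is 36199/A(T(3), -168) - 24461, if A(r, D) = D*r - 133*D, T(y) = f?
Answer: -562958177/23016 ≈ -24459.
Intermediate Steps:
f = -4 (f = -2 - 2 = -4)
T(y) = -4
A(r, D) = -133*D + D*r
36199/A(T(3), -168) - 24461 = 36199/((-168*(-133 - 4))) - 24461 = 36199/((-168*(-137))) - 24461 = 36199/23016 - 24461 = -562958177/23016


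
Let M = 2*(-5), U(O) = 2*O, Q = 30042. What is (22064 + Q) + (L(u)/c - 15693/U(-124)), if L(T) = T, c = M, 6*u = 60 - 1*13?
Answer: 194066801/3720 ≈ 52169.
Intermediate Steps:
u = 47/6 (u = (60 - 1*13)/6 = (60 - 13)/6 = (⅙)*47 = 47/6 ≈ 7.8333)
M = -10
c = -10
(22064 + Q) + (L(u)/c - 15693/U(-124)) = (22064 + 30042) + ((47/6)/(-10) - 15693/(2*(-124))) = 52106 + ((47/6)*(-⅒) - 15693/(-248)) = 52106 + (-47/60 - 15693*(-1/248)) = 52106 + (-47/60 + 15693/248) = 52106 + 232481/3720 = 194066801/3720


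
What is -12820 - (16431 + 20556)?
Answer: -49807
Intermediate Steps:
-12820 - (16431 + 20556) = -12820 - 1*36987 = -12820 - 36987 = -49807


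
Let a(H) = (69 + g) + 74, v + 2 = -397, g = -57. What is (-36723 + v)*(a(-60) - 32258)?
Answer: 1194288984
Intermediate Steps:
v = -399 (v = -2 - 397 = -399)
a(H) = 86 (a(H) = (69 - 57) + 74 = 12 + 74 = 86)
(-36723 + v)*(a(-60) - 32258) = (-36723 - 399)*(86 - 32258) = -37122*(-32172) = 1194288984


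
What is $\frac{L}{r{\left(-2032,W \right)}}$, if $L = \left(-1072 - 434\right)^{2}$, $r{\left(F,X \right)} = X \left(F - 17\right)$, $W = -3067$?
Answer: $\frac{756012}{2094761} \approx 0.36091$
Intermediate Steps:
$r{\left(F,X \right)} = X \left(-17 + F\right)$
$L = 2268036$ ($L = \left(-1506\right)^{2} = 2268036$)
$\frac{L}{r{\left(-2032,W \right)}} = \frac{2268036}{\left(-3067\right) \left(-17 - 2032\right)} = \frac{2268036}{\left(-3067\right) \left(-2049\right)} = \frac{2268036}{6284283} = 2268036 \cdot \frac{1}{6284283} = \frac{756012}{2094761}$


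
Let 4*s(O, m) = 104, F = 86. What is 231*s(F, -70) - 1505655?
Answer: -1499649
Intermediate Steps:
s(O, m) = 26 (s(O, m) = (1/4)*104 = 26)
231*s(F, -70) - 1505655 = 231*26 - 1505655 = 6006 - 1505655 = -1499649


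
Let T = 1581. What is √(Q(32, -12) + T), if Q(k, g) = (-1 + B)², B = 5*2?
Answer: √1662 ≈ 40.768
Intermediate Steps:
B = 10
Q(k, g) = 81 (Q(k, g) = (-1 + 10)² = 9² = 81)
√(Q(32, -12) + T) = √(81 + 1581) = √1662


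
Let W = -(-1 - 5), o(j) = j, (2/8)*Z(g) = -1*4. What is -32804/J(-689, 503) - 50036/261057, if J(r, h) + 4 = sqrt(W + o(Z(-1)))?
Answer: 17126777188/3393741 + 16402*I*sqrt(10)/13 ≈ 5046.6 + 3989.8*I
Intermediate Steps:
Z(g) = -16 (Z(g) = 4*(-1*4) = 4*(-4) = -16)
W = 6 (W = -1*(-6) = 6)
J(r, h) = -4 + I*sqrt(10) (J(r, h) = -4 + sqrt(6 - 16) = -4 + sqrt(-10) = -4 + I*sqrt(10))
-32804/J(-689, 503) - 50036/261057 = -32804/(-4 + I*sqrt(10)) - 50036/261057 = -50036/261057 - 32804/(-4 + I*sqrt(10))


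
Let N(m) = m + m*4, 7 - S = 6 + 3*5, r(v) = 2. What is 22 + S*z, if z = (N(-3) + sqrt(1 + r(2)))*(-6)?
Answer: -1238 + 84*sqrt(3) ≈ -1092.5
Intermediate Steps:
S = -14 (S = 7 - (6 + 3*5) = 7 - (6 + 15) = 7 - 1*21 = 7 - 21 = -14)
N(m) = 5*m (N(m) = m + 4*m = 5*m)
z = 90 - 6*sqrt(3) (z = (5*(-3) + sqrt(1 + 2))*(-6) = (-15 + sqrt(3))*(-6) = 90 - 6*sqrt(3) ≈ 79.608)
22 + S*z = 22 - 14*(90 - 6*sqrt(3)) = 22 + (-1260 + 84*sqrt(3)) = -1238 + 84*sqrt(3)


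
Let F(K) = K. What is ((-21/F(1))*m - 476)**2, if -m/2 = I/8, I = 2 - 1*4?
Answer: 946729/4 ≈ 2.3668e+5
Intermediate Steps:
I = -2 (I = 2 - 4 = -2)
m = 1/2 (m = -(-4)/8 = -2*(-1/4) = 1/2 ≈ 0.50000)
((-21/F(1))*m - 476)**2 = (-21/1*(1/2) - 476)**2 = (-21*1*(1/2) - 476)**2 = (-21*1/2 - 476)**2 = (-21/2 - 476)**2 = (-973/2)**2 = 946729/4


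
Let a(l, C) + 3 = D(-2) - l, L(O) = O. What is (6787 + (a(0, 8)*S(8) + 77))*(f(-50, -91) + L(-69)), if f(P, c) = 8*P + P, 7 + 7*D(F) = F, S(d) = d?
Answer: -24812352/7 ≈ -3.5446e+6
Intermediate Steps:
D(F) = -1 + F/7
f(P, c) = 9*P
a(l, C) = -30/7 - l (a(l, C) = -3 + ((-1 + (1/7)*(-2)) - l) = -3 + ((-1 - 2/7) - l) = -3 + (-9/7 - l) = -30/7 - l)
(6787 + (a(0, 8)*S(8) + 77))*(f(-50, -91) + L(-69)) = (6787 + ((-30/7 - 1*0)*8 + 77))*(9*(-50) - 69) = (6787 + ((-30/7 + 0)*8 + 77))*(-450 - 69) = (6787 + (-30/7*8 + 77))*(-519) = (6787 + (-240/7 + 77))*(-519) = (6787 + 299/7)*(-519) = (47808/7)*(-519) = -24812352/7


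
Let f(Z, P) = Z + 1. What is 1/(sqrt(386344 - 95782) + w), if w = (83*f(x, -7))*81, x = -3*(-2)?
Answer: 15687/738149053 - sqrt(290562)/2214447159 ≈ 2.1008e-5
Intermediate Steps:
x = 6
f(Z, P) = 1 + Z
w = 47061 (w = (83*(1 + 6))*81 = (83*7)*81 = 581*81 = 47061)
1/(sqrt(386344 - 95782) + w) = 1/(sqrt(386344 - 95782) + 47061) = 1/(sqrt(290562) + 47061) = 1/(47061 + sqrt(290562))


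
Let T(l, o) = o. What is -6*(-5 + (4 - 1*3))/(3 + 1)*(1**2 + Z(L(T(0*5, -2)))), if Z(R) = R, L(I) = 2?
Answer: 18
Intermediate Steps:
-6*(-5 + (4 - 1*3))/(3 + 1)*(1**2 + Z(L(T(0*5, -2)))) = -6*(-5 + (4 - 1*3))/(3 + 1)*(1**2 + 2) = -6*(-5 + (4 - 3))/4*(1 + 2) = -6*(-5 + 1)*(1/4)*3 = -6*(-4*1/4)*3 = -(-6)*3 = -6*(-3) = 18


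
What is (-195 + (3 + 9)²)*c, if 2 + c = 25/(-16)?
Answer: 2907/16 ≈ 181.69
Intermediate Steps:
c = -57/16 (c = -2 + 25/(-16) = -2 + 25*(-1/16) = -2 - 25/16 = -57/16 ≈ -3.5625)
(-195 + (3 + 9)²)*c = (-195 + (3 + 9)²)*(-57/16) = (-195 + 12²)*(-57/16) = (-195 + 144)*(-57/16) = -51*(-57/16) = 2907/16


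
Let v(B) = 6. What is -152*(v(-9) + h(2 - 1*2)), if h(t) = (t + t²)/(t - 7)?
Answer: -912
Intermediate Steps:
h(t) = (t + t²)/(-7 + t)
-152*(v(-9) + h(2 - 1*2)) = -152*(6 + (2 - 1*2)*(1 + (2 - 1*2))/(-7 + (2 - 1*2))) = -152*(6 + (2 - 2)*(1 + (2 - 2))/(-7 + (2 - 2))) = -152*(6 + 0*(1 + 0)/(-7 + 0)) = -152*(6 + 0*1/(-7)) = -152*(6 + 0*(-⅐)*1) = -152*(6 + 0) = -152*6 = -912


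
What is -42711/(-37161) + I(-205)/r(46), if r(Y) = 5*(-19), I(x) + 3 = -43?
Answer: 1922317/1176765 ≈ 1.6336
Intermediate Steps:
I(x) = -46 (I(x) = -3 - 43 = -46)
r(Y) = -95
-42711/(-37161) + I(-205)/r(46) = -42711/(-37161) - 46/(-95) = -42711*(-1/37161) - 46*(-1/95) = 14237/12387 + 46/95 = 1922317/1176765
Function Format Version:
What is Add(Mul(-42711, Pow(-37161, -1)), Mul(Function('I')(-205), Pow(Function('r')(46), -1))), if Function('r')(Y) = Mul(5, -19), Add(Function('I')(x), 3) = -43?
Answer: Rational(1922317, 1176765) ≈ 1.6336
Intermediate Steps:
Function('I')(x) = -46 (Function('I')(x) = Add(-3, -43) = -46)
Function('r')(Y) = -95
Add(Mul(-42711, Pow(-37161, -1)), Mul(Function('I')(-205), Pow(Function('r')(46), -1))) = Add(Mul(-42711, Pow(-37161, -1)), Mul(-46, Pow(-95, -1))) = Add(Mul(-42711, Rational(-1, 37161)), Mul(-46, Rational(-1, 95))) = Add(Rational(14237, 12387), Rational(46, 95)) = Rational(1922317, 1176765)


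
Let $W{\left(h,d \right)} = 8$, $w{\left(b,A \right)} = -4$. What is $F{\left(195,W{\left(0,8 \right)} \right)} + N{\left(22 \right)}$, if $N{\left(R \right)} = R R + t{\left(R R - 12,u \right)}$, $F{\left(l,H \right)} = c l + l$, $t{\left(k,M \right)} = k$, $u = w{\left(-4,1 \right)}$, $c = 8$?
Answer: $2711$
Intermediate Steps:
$u = -4$
$F{\left(l,H \right)} = 9 l$ ($F{\left(l,H \right)} = 8 l + l = 9 l$)
$N{\left(R \right)} = -12 + 2 R^{2}$ ($N{\left(R \right)} = R R + \left(R R - 12\right) = R^{2} + \left(R^{2} - 12\right) = R^{2} + \left(-12 + R^{2}\right) = -12 + 2 R^{2}$)
$F{\left(195,W{\left(0,8 \right)} \right)} + N{\left(22 \right)} = 9 \cdot 195 - \left(12 - 2 \cdot 22^{2}\right) = 1755 + \left(-12 + 2 \cdot 484\right) = 1755 + \left(-12 + 968\right) = 1755 + 956 = 2711$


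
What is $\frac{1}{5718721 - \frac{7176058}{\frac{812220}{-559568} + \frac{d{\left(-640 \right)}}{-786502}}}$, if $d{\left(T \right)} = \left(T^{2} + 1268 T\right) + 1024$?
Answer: $\frac{51810510189}{691063955342336005} \approx 7.4972 \cdot 10^{-8}$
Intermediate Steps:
$d{\left(T \right)} = 1024 + T^{2} + 1268 T$
$\frac{1}{5718721 - \frac{7176058}{\frac{812220}{-559568} + \frac{d{\left(-640 \right)}}{-786502}}} = \frac{1}{5718721 - \frac{7176058}{\frac{812220}{-559568} + \frac{1024 + \left(-640\right)^{2} + 1268 \left(-640\right)}{-786502}}} = \frac{1}{5718721 - \frac{7176058}{812220 \left(- \frac{1}{559568}\right) + \left(1024 + 409600 - 811520\right) \left(- \frac{1}{786502}\right)}} = \frac{1}{5718721 - \frac{7176058}{- \frac{203055}{139892} - - \frac{200448}{393251}}} = \frac{1}{5718721 - \frac{7176058}{- \frac{203055}{139892} + \frac{200448}{393251}}} = \frac{1}{5718721 - \frac{7176058}{- \frac{51810510189}{55012668892}}} = \frac{1}{5718721 - 7176058 \left(- \frac{55012668892}{51810510189}\right)} = \frac{1}{5718721 - - \frac{394774102703787736}{51810510189}} = \frac{1}{5718721 + \frac{394774102703787736}{51810510189}} = \frac{1}{\frac{691063955342336005}{51810510189}} = \frac{51810510189}{691063955342336005}$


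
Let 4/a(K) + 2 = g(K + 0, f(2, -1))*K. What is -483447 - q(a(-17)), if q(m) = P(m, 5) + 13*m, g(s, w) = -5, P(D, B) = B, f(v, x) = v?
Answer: -40126568/83 ≈ -4.8345e+5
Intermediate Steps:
a(K) = 4/(-2 - 5*K)
q(m) = 5 + 13*m
-483447 - q(a(-17)) = -483447 - (5 + 13*(4/(-2 - 5*(-17)))) = -483447 - (5 + 13*(4/(-2 + 85))) = -483447 - (5 + 13*(4/83)) = -483447 - (5 + 52/83) = -483447 - 1*467/83 = -483447 - 467/83 = -40126568/83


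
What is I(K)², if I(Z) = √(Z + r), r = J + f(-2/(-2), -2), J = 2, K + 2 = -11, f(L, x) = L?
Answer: -10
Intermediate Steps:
K = -13 (K = -2 - 11 = -13)
r = 3 (r = 2 - 2/(-2) = 2 - 2*(-½) = 2 + 1 = 3)
I(Z) = √(3 + Z) (I(Z) = √(Z + 3) = √(3 + Z))
I(K)² = (√(3 - 13))² = (√(-10))² = (I*√10)² = -10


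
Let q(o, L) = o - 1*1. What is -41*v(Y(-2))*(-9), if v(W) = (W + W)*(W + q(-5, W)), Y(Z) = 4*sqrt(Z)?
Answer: -23616 - 17712*I*sqrt(2) ≈ -23616.0 - 25049.0*I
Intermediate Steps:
q(o, L) = -1 + o (q(o, L) = o - 1 = -1 + o)
v(W) = 2*W*(-6 + W) (v(W) = (W + W)*(W + (-1 - 5)) = (2*W)*(W - 6) = (2*W)*(-6 + W) = 2*W*(-6 + W))
-41*v(Y(-2))*(-9) = -82*4*sqrt(-2)*(-6 + 4*sqrt(-2))*(-9) = -82*4*(I*sqrt(2))*(-6 + 4*(I*sqrt(2)))*(-9) = -82*4*I*sqrt(2)*(-6 + 4*I*sqrt(2))*(-9) = -328*I*sqrt(2)*(-6 + 4*I*sqrt(2))*(-9) = 2952*I*sqrt(2)*(-6 + 4*I*sqrt(2))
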